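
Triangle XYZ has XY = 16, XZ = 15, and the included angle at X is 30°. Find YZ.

By the law of cosines: YZ^2 = XY^2 + XZ^2 - 2*XY*XZ*cos(X)
YZ^2 = 16^2 + 15^2 - 2*16*15*cos(30°)
YZ^2 = 256 + 225 - 480*(sqrt(3)/2)
YZ^2 = 481 - 240*sqrt(3)
YZ = sqrt(481 - 240*sqrt(3))

sqrt(481 - 240*sqrt(3))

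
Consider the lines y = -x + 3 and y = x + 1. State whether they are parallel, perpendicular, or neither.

Slope of line 1: m1 = -1
Slope of line 2: m2 = 1
Two lines are perpendicular when the product of their slopes is -1 (negative reciprocals).
m1 * m2 = (-1) * (1) = -1, confirming perpendicularity.

Perpendicular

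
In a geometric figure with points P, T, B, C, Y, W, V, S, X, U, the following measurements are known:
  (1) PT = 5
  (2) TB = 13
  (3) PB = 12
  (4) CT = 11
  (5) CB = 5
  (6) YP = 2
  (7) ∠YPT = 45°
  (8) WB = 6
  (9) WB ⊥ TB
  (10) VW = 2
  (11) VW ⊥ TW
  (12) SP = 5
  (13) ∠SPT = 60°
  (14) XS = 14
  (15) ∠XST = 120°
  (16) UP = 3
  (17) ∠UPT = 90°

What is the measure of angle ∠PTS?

Step 1: By the law of cosines on triangle TPS: TS² = 5² + 5² − 2·5·5·cos(60°) = 25, so TS = 5.
Step 2: By the inverse law of cosines on triangle PTS: cos(∠PTS) = (5² + 5² − 5²) / (2·5·5) = 25/50 = 0.5, so ∠PTS = 60°.

Therefore, the measure of angle ∠PTS = 60°.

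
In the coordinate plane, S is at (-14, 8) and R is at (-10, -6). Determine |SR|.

d = sqrt((4)^2 + (-14)^2) = sqrt(212) = 2*sqrt(53)

2*sqrt(53)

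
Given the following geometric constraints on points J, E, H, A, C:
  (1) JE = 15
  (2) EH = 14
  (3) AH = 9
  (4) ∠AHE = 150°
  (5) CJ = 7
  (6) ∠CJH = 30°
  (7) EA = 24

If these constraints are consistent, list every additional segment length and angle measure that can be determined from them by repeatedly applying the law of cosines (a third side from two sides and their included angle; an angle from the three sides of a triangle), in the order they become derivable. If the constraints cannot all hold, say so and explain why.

These constraints are not satisfiable: by the triangle inequality in triangle HEA, (2) EH = 14 and (3) AH = 9 force EA ≤ 14 + 9 = 23, but (7) says EA = 24. No planar figure meets all of them, so nothing further can be derived.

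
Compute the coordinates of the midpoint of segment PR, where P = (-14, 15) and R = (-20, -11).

The midpoint is the average of the coordinates:
x: (-14 + -20)/2 = -17
y: (15 + -11)/2 = 2
Midpoint = (-17, 2)

(-17, 2)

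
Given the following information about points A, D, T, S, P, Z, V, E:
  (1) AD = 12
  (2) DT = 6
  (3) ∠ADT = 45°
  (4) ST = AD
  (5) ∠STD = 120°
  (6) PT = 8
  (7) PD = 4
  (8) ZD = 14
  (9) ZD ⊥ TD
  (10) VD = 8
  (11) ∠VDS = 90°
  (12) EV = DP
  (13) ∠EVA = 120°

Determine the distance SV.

From the given relations: ST = AD = 12.
Step 1: By the law of cosines on triangle STD: SD² = 12² + 6² − 2·12·6·cos(120°) = 252, so SD = 6·√7.
Step 2: By the law of cosines on triangle SDV: SV² = (6·√7)² + 8² − 2·6·√7·8·cos(90°) = 316, so SV = 2·√79.

Therefore, the length of SV = 2·√79.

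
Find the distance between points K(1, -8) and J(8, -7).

d = sqrt((8 - 1)^2 + (-7 - -8)^2)
d = sqrt(7^2 + 1^2)
d = sqrt(49 + 1)
d = sqrt(50) = 5*sqrt(2)

5*sqrt(2)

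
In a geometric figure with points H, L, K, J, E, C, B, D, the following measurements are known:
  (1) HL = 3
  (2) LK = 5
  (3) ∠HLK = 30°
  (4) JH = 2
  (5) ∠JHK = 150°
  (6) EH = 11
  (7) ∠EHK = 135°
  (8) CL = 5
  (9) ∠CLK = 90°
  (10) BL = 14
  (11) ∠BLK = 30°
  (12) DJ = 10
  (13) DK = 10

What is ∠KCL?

Step 1: By the law of cosines on triangle CLK: CK² = 5² + 5² − 2·5·5·cos(90°) = 50, so CK = 5·√2.
Step 2: By the inverse law of cosines on triangle KCL: cos(∠KCL) = ((5·√2)² + 5² − 5²) / (2·5·√2·5) = 50/70.71 = 0.7071, so ∠KCL = 45°.

Therefore, the measure of angle ∠KCL = 45°.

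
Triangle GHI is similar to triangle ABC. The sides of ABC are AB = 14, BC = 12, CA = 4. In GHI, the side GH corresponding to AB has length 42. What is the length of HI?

Since the triangles are similar, the ratio of corresponding sides is constant.
Scale factor k = GH / AB = 42 / 14 = 3
HI = k * BC = 3 * 12 = 36

36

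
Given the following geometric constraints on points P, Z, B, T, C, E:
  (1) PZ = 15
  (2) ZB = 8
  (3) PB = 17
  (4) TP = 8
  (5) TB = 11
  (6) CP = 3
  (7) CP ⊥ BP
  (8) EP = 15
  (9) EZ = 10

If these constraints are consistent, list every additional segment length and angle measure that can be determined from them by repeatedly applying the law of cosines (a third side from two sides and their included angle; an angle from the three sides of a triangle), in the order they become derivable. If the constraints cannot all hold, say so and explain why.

The constraints are consistent. Derivable facts, in order:
After 1 step:
- BC ≈ 17.26
- ∠BPT = 31.47°
- ∠BPZ = 28.07°
- ∠BTP = 126.22°
- ∠BZP = 90°
- ∠EPZ = 38.94°
- ∠EZP = 70.53°
- ∠PBT = 22.31°
- ∠PBZ = 61.93°
- ∠PEZ = 70.53°
After 2 steps:
- ∠BCP = 79.99°
- ∠CBP = 10.01°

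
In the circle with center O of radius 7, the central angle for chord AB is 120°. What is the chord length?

Drop a perpendicular from the center to the chord, bisecting both the chord and the central angle.
Each half-chord = r sin(θ/2) = 7 sin(60°).
The full chord = 2 × 7 × sin(60°) = 7*sqrt(3).

7*sqrt(3)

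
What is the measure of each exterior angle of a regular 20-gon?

Each exterior angle of a regular n-gon is 360 / n.
For n = 20: 360 / 20 = 18 degrees.

18 degrees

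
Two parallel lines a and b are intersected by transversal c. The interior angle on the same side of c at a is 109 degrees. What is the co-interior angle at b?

Co-interior (same-side interior) angles are between the parallel lines on the same side of the transversal.
Unlike corresponding or alternate interior angles, they are supplementary rather than equal.
So the angle = 180 - 109 = 71 degrees.

71 degrees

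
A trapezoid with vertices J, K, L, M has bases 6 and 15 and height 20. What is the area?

A trapezoid's area equals the midsegment times the height.
The midsegment is (6 + 15) / 2 = 21/2.
Area = 21/2 * 20 = 210.

210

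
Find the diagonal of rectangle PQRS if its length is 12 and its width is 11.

d = sqrt(12^2 + 11^2) = sqrt(265)

sqrt(265)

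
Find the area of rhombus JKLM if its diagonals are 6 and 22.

Area = (6 * 22) / 2 = 132 / 2 = 66

66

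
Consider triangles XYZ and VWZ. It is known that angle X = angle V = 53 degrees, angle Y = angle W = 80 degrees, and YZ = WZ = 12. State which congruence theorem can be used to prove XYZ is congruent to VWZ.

Consider the given information: angle X = angle V = 53 degrees, angle Y = angle W = 80 degrees, and YZ = WZ = 12
This is not SAS or ASA: SAS requires two sides and the included angle between them. ASA requires two angles and the side between them.
The correct criterion is AAS. Two pairs of corresponding angles and a non-included side are equal (Angle-Angle-Side).

AAS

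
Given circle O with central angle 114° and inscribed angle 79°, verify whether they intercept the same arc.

By the inscribed angle theorem, the inscribed angle for a central angle of 114° should be 114° / 2 = 57°.
The given inscribed angle is 79°, which does not equal 57°.
Therefore, no, they do not correspond to the same arc.

No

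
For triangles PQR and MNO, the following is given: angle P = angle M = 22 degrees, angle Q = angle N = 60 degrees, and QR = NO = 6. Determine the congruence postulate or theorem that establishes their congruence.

Consider the given information: angle P = angle M = 22 degrees, angle Q = angle N = 60 degrees, and QR = NO = 6
This is not SAS or ASA: SAS requires two sides and the included angle between them. ASA requires two angles and the side between them.
The correct criterion is AAS. Two pairs of corresponding angles and a non-included side are equal (Angle-Angle-Side).

AAS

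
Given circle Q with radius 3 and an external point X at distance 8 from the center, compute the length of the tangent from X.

Let T be the point of tangency. Then QT ⊥ XT (radius ⊥ tangent).
In right triangle QTX: QX² = QT² + XT²
8² = 3² + XT²
XT² = 55, XT = sqrt(55)

sqrt(55)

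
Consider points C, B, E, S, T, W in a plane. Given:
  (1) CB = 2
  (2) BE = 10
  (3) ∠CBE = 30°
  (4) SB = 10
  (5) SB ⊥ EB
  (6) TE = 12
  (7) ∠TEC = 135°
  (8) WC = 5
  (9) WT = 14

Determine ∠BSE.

Step 1: By the law of cosines on triangle SBE: SE² = 10² + 10² − 2·10·10·cos(90°) = 200, so SE = 10·√2.
Step 2: By the inverse law of cosines on triangle BSE: cos(∠BSE) = (10² + (10·√2)² − 10²) / (2·10·10·√2) = 200/282.84 = 0.7071, so ∠BSE = 45°.

Therefore, the measure of angle ∠BSE = 45°.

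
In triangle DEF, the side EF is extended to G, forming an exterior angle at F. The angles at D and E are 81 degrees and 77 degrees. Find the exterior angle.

The interior angle at F is 180 - 81 - 77 = 22 degrees.
The exterior angle and interior angle at F are supplementary:
Exterior angle = 180 - 22 = 158 degrees.

158 degrees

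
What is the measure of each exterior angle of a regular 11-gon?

Each exterior angle of a regular n-gon is 360 / n.
For n = 11: 360 / 11 = 360/11 degrees.

360/11 degrees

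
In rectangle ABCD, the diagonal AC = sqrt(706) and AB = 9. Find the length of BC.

b = sqrt(d^2 - a^2) = sqrt(706 - 81) = sqrt(625) = 25

25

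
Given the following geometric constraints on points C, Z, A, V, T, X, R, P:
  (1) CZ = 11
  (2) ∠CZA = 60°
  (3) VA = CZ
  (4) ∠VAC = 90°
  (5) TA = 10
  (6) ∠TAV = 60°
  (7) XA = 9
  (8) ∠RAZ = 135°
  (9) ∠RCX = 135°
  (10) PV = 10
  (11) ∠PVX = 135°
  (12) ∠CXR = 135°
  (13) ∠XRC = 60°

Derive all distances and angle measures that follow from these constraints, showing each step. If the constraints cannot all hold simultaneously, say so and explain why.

These constraints are not satisfiable: (9), (12) and (13) are the three interior angles of triangle RCX, which must sum to 180°, but 135° + 135° + 60° = 330°. No planar figure meets all of them, so nothing further can be derived.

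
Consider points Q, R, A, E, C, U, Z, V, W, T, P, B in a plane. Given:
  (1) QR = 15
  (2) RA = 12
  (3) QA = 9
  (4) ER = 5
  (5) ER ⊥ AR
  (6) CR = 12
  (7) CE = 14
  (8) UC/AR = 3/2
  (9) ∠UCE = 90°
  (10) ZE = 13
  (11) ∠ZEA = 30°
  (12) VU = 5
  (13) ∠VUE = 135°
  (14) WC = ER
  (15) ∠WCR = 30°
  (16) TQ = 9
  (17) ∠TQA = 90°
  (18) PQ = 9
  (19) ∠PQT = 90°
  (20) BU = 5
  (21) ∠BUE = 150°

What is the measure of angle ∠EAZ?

Step 1: By the law of cosines on triangle ARE: AE² = 12² + 5² − 2·12·5·cos(90°) = 169, so AE = 13.
Step 2: By the law of cosines on triangle AEZ: AZ² = 13² + 13² − 2·13·13·cos(30°) = 45.28, so AZ ≈ 6.73.
Step 3: By the inverse law of cosines on triangle EAZ: cos(∠EAZ) = (13² + 6.73² − 13²) / (2·13·6.73) = 45.28/174.96 = 0.2588, so ∠EAZ = 75°.

Therefore, the measure of angle ∠EAZ = 75°.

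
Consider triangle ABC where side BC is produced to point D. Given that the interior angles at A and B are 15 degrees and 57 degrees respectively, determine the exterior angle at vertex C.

The interior angle at C is 180 - 15 - 57 = 108 degrees.
The exterior angle and interior angle at C are supplementary:
Exterior angle = 180 - 108 = 72 degrees.

72 degrees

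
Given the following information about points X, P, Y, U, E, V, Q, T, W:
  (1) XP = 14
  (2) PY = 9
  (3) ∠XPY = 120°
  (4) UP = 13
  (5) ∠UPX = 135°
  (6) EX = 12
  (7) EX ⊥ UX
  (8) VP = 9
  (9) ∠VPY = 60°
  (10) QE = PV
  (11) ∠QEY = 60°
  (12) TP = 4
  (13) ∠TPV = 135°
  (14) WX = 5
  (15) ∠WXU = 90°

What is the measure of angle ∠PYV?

Step 1: By the law of cosines on triangle YPV: YV² = 9² + 9² − 2·9·9·cos(60°) = 81, so YV = 9.
Step 2: By the inverse law of cosines on triangle PYV: cos(∠PYV) = (9² + 9² − 9²) / (2·9·9) = 81/162 = 0.5, so ∠PYV = 60°.

Therefore, the measure of angle ∠PYV = 60°.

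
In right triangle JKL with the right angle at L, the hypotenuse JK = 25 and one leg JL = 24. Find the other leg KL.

By the Pythagorean theorem: KL^2 = JK^2 - JL^2
KL^2 = 25^2 - 24^2 = 625 - 576 = 49
KL = sqrt(49) = 7

7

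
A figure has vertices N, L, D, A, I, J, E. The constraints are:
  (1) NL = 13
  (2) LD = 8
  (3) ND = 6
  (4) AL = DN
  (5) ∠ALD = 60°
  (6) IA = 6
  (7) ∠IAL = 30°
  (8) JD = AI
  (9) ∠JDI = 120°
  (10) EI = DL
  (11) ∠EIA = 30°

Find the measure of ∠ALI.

From the given relations: AL = DN = 6.
Step 1: By the law of cosines on triangle LAI: LI² = 6² + 6² − 2·6·6·cos(30°) = 9.65, so LI ≈ 3.11.
Step 2: By the inverse law of cosines on triangle ALI: cos(∠ALI) = (6² + 3.11² − 6²) / (2·6·3.11) = 9.65/37.27 = 0.2588, so ∠ALI = 75°.

Therefore, the measure of angle ∠ALI = 75°.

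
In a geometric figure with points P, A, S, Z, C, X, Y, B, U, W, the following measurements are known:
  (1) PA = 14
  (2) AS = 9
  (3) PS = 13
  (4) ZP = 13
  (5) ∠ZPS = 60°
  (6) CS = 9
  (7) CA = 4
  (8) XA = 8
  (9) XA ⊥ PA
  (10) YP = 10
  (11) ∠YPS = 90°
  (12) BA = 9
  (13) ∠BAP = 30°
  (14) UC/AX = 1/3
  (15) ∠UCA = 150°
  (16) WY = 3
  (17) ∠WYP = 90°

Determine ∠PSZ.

Step 1: By the law of cosines on triangle SPZ: SZ² = 13² + 13² − 2·13·13·cos(60°) = 169, so SZ = 13.
Step 2: By the inverse law of cosines on triangle PSZ: cos(∠PSZ) = (13² + 13² − 13²) / (2·13·13) = 169/338 = 0.5, so ∠PSZ = 60°.

Therefore, the measure of angle ∠PSZ = 60°.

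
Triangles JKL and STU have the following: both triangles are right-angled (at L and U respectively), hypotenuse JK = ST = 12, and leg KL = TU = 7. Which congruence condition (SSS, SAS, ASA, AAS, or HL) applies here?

Consider the given information: both triangles are right-angled (at L and U respectively), hypotenuse JK = ST = 12, and leg KL = TU = 7
This is not SAS or ASA: SAS requires two sides and the included angle between them. ASA requires two angles and the side between them.
The correct criterion is HL. The hypotenuse and one leg of two right triangles are equal (Hypotenuse-Leg).

HL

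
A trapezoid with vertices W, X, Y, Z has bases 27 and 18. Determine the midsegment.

The midsegment of a trapezoid = (base1 + base2) / 2
midsegment = (27 + 18) / 2
midsegment = 45 / 2
midsegment = 45/2

45/2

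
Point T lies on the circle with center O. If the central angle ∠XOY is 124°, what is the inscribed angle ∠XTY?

An inscribed angle intercepts an arc from a point on the circle, while the central angle intercepts the same arc from the center.
The inscribed angle is always half the central angle: 124° / 2 = 62°.

62°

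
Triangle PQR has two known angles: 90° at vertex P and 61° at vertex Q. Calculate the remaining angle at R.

angle R = 180 - 90 - 61 = 29 degrees.

29 degrees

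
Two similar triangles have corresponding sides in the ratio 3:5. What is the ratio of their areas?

The ratio of areas of similar triangles equals the square of the side ratio.
Side ratio = 3:5
Area ratio = (3/5)^2 = 9/25 = 9:25

9:25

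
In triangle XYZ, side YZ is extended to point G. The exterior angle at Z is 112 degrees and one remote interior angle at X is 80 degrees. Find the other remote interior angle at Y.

angle Y = 112 - 80 = 32 degrees (exterior angle theorem).

32 degrees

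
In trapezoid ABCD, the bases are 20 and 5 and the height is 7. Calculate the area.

A trapezoid's area equals the midsegment times the height.
The midsegment is (20 + 5) / 2 = 25/2.
Area = 25/2 * 7 = 175/2.

175/2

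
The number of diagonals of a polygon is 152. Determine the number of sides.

Using d = n(n - 3)/2, we solve 152 = n(n - 3)/2.
So n(n - 3) = 304.
Testing n = 19: 19 * 16 = 304 = 304. Correct.
The polygon has 19 sides.

19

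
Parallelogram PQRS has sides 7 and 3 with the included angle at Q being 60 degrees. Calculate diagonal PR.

Using the law of cosines:
d^2 = 7^2 + 3^2 - 2(7)(3)cos(60 degrees)
d^2 = 49 + 9 - 42*1/2
d^2 = 37
d = sqrt(37)

sqrt(37)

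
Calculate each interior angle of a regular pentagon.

Each interior angle of a regular n-gon is (n - 2) * 180 / n.
For n = 5: (5 - 2) * 180 / 5 = 540/5 = 108 degrees.

108 degrees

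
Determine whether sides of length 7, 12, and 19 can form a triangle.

The longest side is 19. The other two sides sum to 7 + 12 = 19.
Since 19 ≤ 19, the two shorter sides cannot reach around to close the triangle.

No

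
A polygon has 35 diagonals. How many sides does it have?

Using d = n(n - 3)/2, we solve 35 = n(n - 3)/2.
So n(n - 3) = 70.
Testing n = 10: 10 * 7 = 70 = 70. Correct.
The polygon has 10 sides.

10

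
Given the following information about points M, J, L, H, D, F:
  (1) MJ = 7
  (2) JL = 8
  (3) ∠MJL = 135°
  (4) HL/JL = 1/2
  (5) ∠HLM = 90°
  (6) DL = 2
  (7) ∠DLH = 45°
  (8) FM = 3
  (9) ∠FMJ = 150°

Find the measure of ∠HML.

From the given relations: HL = 1/2·JL = 1/2·8 = 4.
Step 1: By the law of cosines on triangle LJM: LM² = 8² + 7² − 2·8·7·cos(135°) = 192.2, so LM ≈ 13.86.
Step 2: By the law of cosines on triangle MLH: MH² = 13.86² + 4² − 2·13.86·4·cos(90°) = 208.2, so MH ≈ 14.43.
Step 3: By the inverse law of cosines on triangle HML: cos(∠HML) = (14.43² + 13.86² − 4²) / (2·14.43·13.86) = 384.39/400.07 = 0.9608, so ∠HML = 16.09°.

Therefore, the measure of angle ∠HML = 16.09°.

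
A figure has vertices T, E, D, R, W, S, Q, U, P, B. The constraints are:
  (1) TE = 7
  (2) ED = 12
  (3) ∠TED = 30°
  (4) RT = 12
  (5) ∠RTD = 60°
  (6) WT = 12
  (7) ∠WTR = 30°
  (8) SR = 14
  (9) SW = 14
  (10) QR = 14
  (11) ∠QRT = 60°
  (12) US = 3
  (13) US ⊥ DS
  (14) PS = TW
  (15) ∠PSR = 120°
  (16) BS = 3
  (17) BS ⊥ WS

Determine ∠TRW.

Step 1: By the law of cosines on triangle RTW: RW² = 12² + 12² − 2·12·12·cos(30°) = 38.58, so RW ≈ 6.21.
Step 2: By the inverse law of cosines on triangle TRW: cos(∠TRW) = (12² + 6.21² − 12²) / (2·12·6.21) = 38.58/149.08 = 0.2588, so ∠TRW = 75°.

Therefore, the measure of angle ∠TRW = 75°.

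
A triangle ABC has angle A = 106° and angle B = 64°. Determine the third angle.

Let angle C = x. Then 106 + 64 + x = 180.
x = 180 - 170 = 10 degrees.

10 degrees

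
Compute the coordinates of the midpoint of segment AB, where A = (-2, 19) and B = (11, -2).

M = ((x₁ + x₂)/2, (y₁ + y₂)/2)
= ((-2 + 11)/2, (19 + -2)/2)
= (9/2, 17/2) = (9/2, 17/2)

(9/2, 17/2)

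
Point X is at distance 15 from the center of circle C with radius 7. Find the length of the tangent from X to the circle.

tangent = √(d² - r²) = √(15² - 7²) = √(225 - 49) = √176 = 4*sqrt(11)

4*sqrt(11)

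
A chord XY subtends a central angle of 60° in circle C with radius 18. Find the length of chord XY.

Chord = 2(18) sin(30°) = 18

18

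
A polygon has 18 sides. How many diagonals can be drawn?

The number of diagonals in an n-gon is n(n - 3)/2.
For n = 18: 18(18 - 3)/2 = 18 × 15 / 2 = 135.

135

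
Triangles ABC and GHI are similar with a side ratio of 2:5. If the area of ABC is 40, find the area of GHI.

Area ratio = (2/5)^2 = 4/25. Area of GHI = 40 * 25/4 = 250.

250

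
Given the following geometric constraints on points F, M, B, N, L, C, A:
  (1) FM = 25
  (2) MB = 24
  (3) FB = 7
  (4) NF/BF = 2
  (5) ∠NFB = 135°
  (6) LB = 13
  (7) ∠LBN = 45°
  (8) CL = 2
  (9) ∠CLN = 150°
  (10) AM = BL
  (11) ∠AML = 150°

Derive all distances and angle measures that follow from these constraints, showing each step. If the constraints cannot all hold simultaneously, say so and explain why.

The constraints are consistent.

From the given relations:
  NF = 2·BF = 2·7 = 14
  AM = BL = 13

Step 1: From BF = 7, FN = 14, and ∠BFN = 135°, by the law of cosines:
  BN² = BF² + FN² - 2·BF·FN·cos(135°) = 49 + 196 + 138.6 = 383.6
  BN ≈ 19.59

Step 2: From FB = 7, FM = 25, BM = 24, by the inverse law of cosines:
  cos(∠BFM) = (FB² + FM² - BM²) / (2·FB·FM)
  ∠BFM = 73.74°

Step 3: From MB = 24, MF = 25, BF = 7, by the inverse law of cosines:
  cos(∠BMF) = (MB² + MF² - BF²) / (2·MB·MF)
  ∠BMF = 16.26°

Step 4: From BF = 7, BM = 24, FM = 25, by the inverse law of cosines:
  cos(∠FBM) = (BF² + BM² - FM²) / (2·BF·BM)
  ∠FBM = 90°

Step 5: From NB = 19.59, BL = 13, and ∠NBL = 45°, by the law of cosines:
  NL² = NB² + BL² - 2·NB·BL·cos(45°) = 383.6 + 169 - 360.1 = 192.5
  NL ≈ 13.88

Step 6: From BF = 7, BN = 19.59, FN = 14, by the inverse law of cosines:
  cos(∠FBN) = (BF² + BN² - FN²) / (2·BF·BN)
  ∠FBN = 30.36°

Step 7: From NB = 19.59, NF = 14, BF = 7, by the inverse law of cosines:
  cos(∠BNF) = (NB² + NF² - BF²) / (2·NB·NF)
  ∠BNF = 14.64°

Step 8: From NL = 13.88, LC = 2, and ∠NLC = 150°, by the law of cosines:
  NC² = NL² + LC² - 2·NL·LC·cos(150°) = 192.5 + 4 + 48.06 = 244.6
  NC ≈ 15.64

Step 9: From NB = 19.59, NL = 13.88, BL = 13, by the inverse law of cosines:
  cos(∠BNL) = (NB² + NL² - BL²) / (2·NB·NL)
  ∠BNL = 41.49°

Step 10: From LB = 13, LN = 13.88, BN = 19.59, by the inverse law of cosines:
  cos(∠BLN) = (LB² + LN² - BN²) / (2·LB·LN)
  ∠BLN = 93.51°

Step 11: From NC = 15.64, NL = 13.88, CL = 2, by the inverse law of cosines:
  cos(∠CNL) = (NC² + NL² - CL²) / (2·NC·NL)
  ∠CNL = 3.67°

Step 12: From CL = 2, CN = 15.64, LN = 13.88, by the inverse law of cosines:
  cos(∠LCN) = (CL² + CN² - LN²) / (2·CL·CN)
  ∠LCN = 26.33°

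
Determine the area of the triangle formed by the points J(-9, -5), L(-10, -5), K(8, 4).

Using the Shoelace formula for a triangle:
Area = (1/2)|x0(y1 - y2) + x1(y2 - y0) + x2(y0 - y1)|
Area = (1/2)|-9(-5 - 4) + -10(4 - -5) + 8(-5 - -5)|
Area = (1/2)|81 + -90 + 0|
Area = (1/2)|-9|
Area = (1/2)(9)
Area = 9/2

9/2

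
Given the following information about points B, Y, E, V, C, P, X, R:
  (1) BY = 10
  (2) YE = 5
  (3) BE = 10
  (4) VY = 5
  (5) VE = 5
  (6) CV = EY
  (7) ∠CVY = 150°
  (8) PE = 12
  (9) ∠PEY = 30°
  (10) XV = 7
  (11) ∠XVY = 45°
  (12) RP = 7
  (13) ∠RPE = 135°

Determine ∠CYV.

From the given relations: CV = EY = 5.
Step 1: By the law of cosines on triangle YVC: YC² = 5² + 5² − 2·5·5·cos(150°) = 93.3, so YC ≈ 9.66.
Step 2: By the inverse law of cosines on triangle CYV: cos(∠CYV) = (9.66² + 5² − 5²) / (2·9.66·5) = 93.3/96.59 = 0.9659, so ∠CYV = 15°.

Therefore, the measure of angle ∠CYV = 15°.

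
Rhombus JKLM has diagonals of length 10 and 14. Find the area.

Area = (10 * 14) / 2 = 140 / 2 = 70

70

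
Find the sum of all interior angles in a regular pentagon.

The sum of interior angles of an n-sided polygon is (n - 2) * 180.
For n = 5: (5 - 2) * 180 = 3 * 180 = 540 degrees.

540 degrees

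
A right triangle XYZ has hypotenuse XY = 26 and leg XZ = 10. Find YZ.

YZ = sqrt(26^2 - 10^2) = sqrt(576) = 24

24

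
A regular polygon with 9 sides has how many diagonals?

The number of diagonals in an n-gon is n(n - 3)/2.
For n = 9: 9(9 - 3)/2 = 9 × 6 / 2 = 27.

27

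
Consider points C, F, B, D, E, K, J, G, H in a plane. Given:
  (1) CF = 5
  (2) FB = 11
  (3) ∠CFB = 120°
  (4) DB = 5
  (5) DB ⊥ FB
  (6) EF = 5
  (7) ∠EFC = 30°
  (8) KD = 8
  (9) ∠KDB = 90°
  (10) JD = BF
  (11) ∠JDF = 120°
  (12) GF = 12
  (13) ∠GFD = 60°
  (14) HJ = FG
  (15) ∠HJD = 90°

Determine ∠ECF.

Step 1: By the law of cosines on triangle CFE: CE² = 5² + 5² − 2·5·5·cos(30°) = 6.7, so CE ≈ 2.59.
Step 2: By the inverse law of cosines on triangle ECF: cos(∠ECF) = (2.59² + 5² − 5²) / (2·2.59·5) = 6.7/25.88 = 0.2588, so ∠ECF = 75°.

Therefore, the measure of angle ∠ECF = 75°.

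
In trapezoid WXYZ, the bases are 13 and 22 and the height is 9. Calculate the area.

Area of a trapezoid = (base1 + base2) * height / 2
Area = (13 + 22) * 9 / 2
Area = 35 * 9 / 2
Area = 315 / 2
Area = 315/2

315/2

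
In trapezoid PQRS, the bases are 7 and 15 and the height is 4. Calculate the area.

A trapezoid's area equals the midsegment times the height.
The midsegment is (7 + 15) / 2 = 11.
Area = 11 * 4 = 44.

44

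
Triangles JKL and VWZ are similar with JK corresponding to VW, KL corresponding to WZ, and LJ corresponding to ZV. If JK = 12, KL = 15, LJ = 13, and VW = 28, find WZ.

k = 28/12 = 7/3. WZ = 7/3 * 15 = 35.

35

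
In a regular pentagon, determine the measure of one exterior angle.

Each exterior angle of a regular n-gon is 360 / n.
For n = 5: 360 / 5 = 72 degrees.

72 degrees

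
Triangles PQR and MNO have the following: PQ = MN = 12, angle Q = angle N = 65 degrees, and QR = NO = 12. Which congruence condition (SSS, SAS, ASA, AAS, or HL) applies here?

The given information provides:
PQ = MN = 12, angle Q = angle N = 65 degrees, and QR = NO = 12
This matches the SAS congruence theorem.
Two pairs of corresponding sides and the included angle are equal (Side-Angle-Side).

SAS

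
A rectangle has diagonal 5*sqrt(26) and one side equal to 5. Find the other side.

b = sqrt(d^2 - a^2) = sqrt(650 - 25) = sqrt(625) = 25

25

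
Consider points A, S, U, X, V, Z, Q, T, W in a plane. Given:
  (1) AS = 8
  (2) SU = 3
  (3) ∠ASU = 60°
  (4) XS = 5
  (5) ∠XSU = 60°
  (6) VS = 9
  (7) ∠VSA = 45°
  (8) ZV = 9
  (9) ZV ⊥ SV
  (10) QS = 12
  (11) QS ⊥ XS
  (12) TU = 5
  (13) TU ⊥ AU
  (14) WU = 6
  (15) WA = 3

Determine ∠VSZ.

Step 1: By the law of cosines on triangle SVZ: SZ² = 9² + 9² − 2·9·9·cos(90°) = 162, so SZ = 9·√2.
Step 2: By the inverse law of cosines on triangle VSZ: cos(∠VSZ) = (9² + (9·√2)² − 9²) / (2·9·9·√2) = 162/229.1 = 0.7071, so ∠VSZ = 45°.

Therefore, the measure of angle ∠VSZ = 45°.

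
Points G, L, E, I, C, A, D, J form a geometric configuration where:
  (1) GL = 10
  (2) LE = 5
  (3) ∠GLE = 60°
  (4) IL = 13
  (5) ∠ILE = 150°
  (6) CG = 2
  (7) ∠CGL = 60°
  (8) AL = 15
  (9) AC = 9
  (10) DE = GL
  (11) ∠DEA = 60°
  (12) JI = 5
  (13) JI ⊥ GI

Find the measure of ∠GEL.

Step 1: By the law of cosines on triangle ELG: EG² = 5² + 10² − 2·5·10·cos(60°) = 75, so EG = 5·√3.
Step 2: By the inverse law of cosines on triangle GEL: cos(∠GEL) = ((5·√3)² + 5² − 10²) / (2·5·√3·5) = 0/86.6 = 0, so ∠GEL = 90°.

Therefore, the measure of angle ∠GEL = 90°.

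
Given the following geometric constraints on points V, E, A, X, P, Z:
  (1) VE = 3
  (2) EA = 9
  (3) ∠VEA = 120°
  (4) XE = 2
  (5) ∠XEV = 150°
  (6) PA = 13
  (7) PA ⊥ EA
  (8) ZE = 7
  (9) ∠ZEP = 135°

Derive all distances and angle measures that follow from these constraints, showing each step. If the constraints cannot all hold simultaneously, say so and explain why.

The constraints are consistent.

Step 1: From VE = 3, EA = 9, and ∠VEA = 120°, by the law of cosines:
  VA² = VE² + EA² - 2·VE·EA·cos(120°) = 9 + 81 + 27 = 117
  VA = 3·√13

Step 2: From VE = 3, EX = 2, and ∠VEX = 150°, by the law of cosines:
  VX² = VE² + EX² - 2·VE·EX·cos(150°) = 9 + 4 + 10.39 = 23.39
  VX ≈ 4.84

Step 3: From EA = 9, AP = 13, and ∠EAP = 90°, by the law of cosines:
  EP² = EA² + AP² - 2·EA·AP·cos(90°) = 81 + 169 - 0 = 250
  EP = 5·√10

Step 4: From PE = 5·√10, EZ = 7, and ∠PEZ = 135°, by the law of cosines:
  PZ² = PE² + EZ² - 2·PE·EZ·cos(135°) = 250 + 49 + 156.5 = 455.5
  PZ ≈ 21.34

Step 5: From VA = 3·√13, VE = 3, AE = 9, by the inverse law of cosines:
  cos(∠AVE) = (VA² + VE² - AE²) / (2·VA·VE)
  ∠AVE = 46.1°

Step 6: From VE = 3, VX = 4.84, EX = 2, by the inverse law of cosines:
  cos(∠EVX) = (VE² + VX² - EX²) / (2·VE·VX)
  ∠EVX = 11.93°

Step 7: From EA = 9, EP = 5·√10, AP = 13, by the inverse law of cosines:
  cos(∠AEP) = (EA² + EP² - AP²) / (2·EA·EP)
  ∠AEP = 55.3°

Step 8: From AE = 9, AV = 3·√13, EV = 3, by the inverse law of cosines:
  cos(∠EAV) = (AE² + AV² - EV²) / (2·AE·AV)
  ∠EAV = 13.9°

Step 9: From XE = 2, XV = 4.84, EV = 3, by the inverse law of cosines:
  cos(∠EXV) = (XE² + XV² - EV²) / (2·XE·XV)
  ∠EXV = 18.07°

Step 10: From PA = 13, PE = 5·√10, AE = 9, by the inverse law of cosines:
  cos(∠APE) = (PA² + PE² - AE²) / (2·PA·PE)
  ∠APE = 34.7°

Step 11: From PE = 5·√10, PZ = 21.34, EZ = 7, by the inverse law of cosines:
  cos(∠EPZ) = (PE² + PZ² - EZ²) / (2·PE·PZ)
  ∠EPZ = 13.41°

Step 12: From ZE = 7, ZP = 21.34, EP = 5·√10, by the inverse law of cosines:
  cos(∠EZP) = (ZE² + ZP² - EP²) / (2·ZE·ZP)
  ∠EZP = 31.59°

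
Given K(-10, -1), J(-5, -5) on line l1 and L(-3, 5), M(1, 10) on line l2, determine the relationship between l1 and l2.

Slope of line 1: m1 = (-5 - -1)/(-5 - -10) = -4/5 = -4/5
Slope of line 2: m2 = (10 - 5)/(1 - -3) = 5/4 = 5/4
m1 * m2 = (-4/5) * (5/4) = -1 = -1, so the lines are perpendicular.

Perpendicular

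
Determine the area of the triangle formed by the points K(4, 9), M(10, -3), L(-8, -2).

Using the Shoelace formula for a triangle:
Area = (1/2)|x0(y1 - y2) + x1(y2 - y0) + x2(y0 - y1)|
Area = (1/2)|4(-3 - -2) + 10(-2 - 9) + -8(9 - -3)|
Area = (1/2)|-4 + -110 + -96|
Area = (1/2)|-210|
Area = (1/2)(210)
Area = 105

105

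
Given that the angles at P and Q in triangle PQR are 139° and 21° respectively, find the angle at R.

Let angle R = x. Then 139 + 21 + x = 180.
x = 180 - 160 = 20 degrees.

20 degrees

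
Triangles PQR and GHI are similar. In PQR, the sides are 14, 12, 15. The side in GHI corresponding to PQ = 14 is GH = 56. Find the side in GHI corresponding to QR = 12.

k = 56/14 = 4. HI = 4 * 12 = 48.

48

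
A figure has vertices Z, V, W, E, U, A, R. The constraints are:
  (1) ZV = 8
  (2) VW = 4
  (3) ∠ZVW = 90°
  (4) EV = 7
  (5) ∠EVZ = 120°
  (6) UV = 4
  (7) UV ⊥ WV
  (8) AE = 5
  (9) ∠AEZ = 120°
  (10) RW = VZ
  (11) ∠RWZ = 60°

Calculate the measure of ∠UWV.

Step 1: By the law of cosines on triangle WVU: WU² = 4² + 4² − 2·4·4·cos(90°) = 32, so WU = 4·√2.
Step 2: By the inverse law of cosines on triangle UWV: cos(∠UWV) = ((4·√2)² + 4² − 4²) / (2·4·√2·4) = 32/45.25 = 0.7071, so ∠UWV = 45°.

Therefore, the measure of angle ∠UWV = 45°.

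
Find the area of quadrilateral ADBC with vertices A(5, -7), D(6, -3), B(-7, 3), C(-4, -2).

The Shoelace formula works by pairing each vertex with the next (cycling back to the first).
For each pair, compute x_i*y_(i+1) - x_(i+1)*y_i:
  (5*-3 - 6*-7) = 27
  (6*3 - -7*-3) = -3
  (-7*-2 - -4*3) = 26
  (-4*-7 - 5*-2) = 38
Taking half the absolute value of the total: Area = (1/2)(88) = 44.

44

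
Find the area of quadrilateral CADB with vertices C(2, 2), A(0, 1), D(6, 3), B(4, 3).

The Shoelace formula works by pairing each vertex with the next (cycling back to the first).
For each pair, compute x_i*y_(i+1) - x_(i+1)*y_i:
  (2*1 - 0*2) = 2
  (0*3 - 6*1) = -6
  (6*3 - 4*3) = 6
  (4*2 - 2*3) = 2
Taking half the absolute value of the total: Area = (1/2)(4) = 2.

2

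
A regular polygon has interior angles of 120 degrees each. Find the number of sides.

Exterior angle = 180 - 120 = 60. n = 360 / 60 = 6.

6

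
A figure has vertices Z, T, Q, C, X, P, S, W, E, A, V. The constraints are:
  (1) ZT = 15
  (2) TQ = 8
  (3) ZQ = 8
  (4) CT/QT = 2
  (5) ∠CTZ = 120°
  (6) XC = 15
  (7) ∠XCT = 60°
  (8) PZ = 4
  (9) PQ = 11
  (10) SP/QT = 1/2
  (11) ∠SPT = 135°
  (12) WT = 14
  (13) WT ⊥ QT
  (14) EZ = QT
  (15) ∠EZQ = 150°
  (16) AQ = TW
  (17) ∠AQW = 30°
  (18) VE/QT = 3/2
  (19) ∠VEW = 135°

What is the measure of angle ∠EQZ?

From the given relations: EZ = QT = 8.
Step 1: By the law of cosines on triangle QZE: QE² = 8² + 8² − 2·8·8·cos(150°) = 238.85, so QE ≈ 15.45.
Step 2: By the inverse law of cosines on triangle EQZ: cos(∠EQZ) = (15.45² + 8² − 8²) / (2·15.45·8) = 238.85/247.28 = 0.9659, so ∠EQZ = 15°.

Therefore, the measure of angle ∠EQZ = 15°.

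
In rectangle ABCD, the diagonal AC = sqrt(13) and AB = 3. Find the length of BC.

Using the Pythagorean theorem: d^2 = a^2 + b^2
b^2 = d^2 - a^2
b^2 = 13 - 9
b^2 = 4
b = sqrt(4) = 2

2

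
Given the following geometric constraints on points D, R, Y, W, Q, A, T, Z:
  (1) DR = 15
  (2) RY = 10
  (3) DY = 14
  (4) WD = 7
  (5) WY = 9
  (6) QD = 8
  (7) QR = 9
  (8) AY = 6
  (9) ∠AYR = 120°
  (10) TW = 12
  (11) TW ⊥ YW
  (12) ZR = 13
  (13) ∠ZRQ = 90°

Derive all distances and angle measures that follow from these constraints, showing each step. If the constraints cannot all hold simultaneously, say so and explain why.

The constraints are consistent.

Step 1: From RY = 10, YA = 6, and ∠RYA = 120°, by the law of cosines:
  RA² = RY² + YA² - 2·RY·YA·cos(120°) = 100 + 36 + 60 = 196
  RA = 14

Step 2: From YW = 9, WT = 12, and ∠YWT = 90°, by the law of cosines:
  YT² = YW² + WT² - 2·YW·WT·cos(90°) = 81 + 144 - 0 = 225
  YT = 15

Step 3: From QR = 9, RZ = 13, and ∠QRZ = 90°, by the law of cosines:
  QZ² = QR² + RZ² - 2·QR·RZ·cos(90°) = 81 + 169 - 0 = 250
  QZ = 5·√10

Step 4: From DQ = 8, DR = 15, QR = 9, by the inverse law of cosines:
  cos(∠QDR) = (DQ² + DR² - QR²) / (2·DQ·DR)
  ∠QDR = 29.93°

Step 5: From DR = 15, DY = 14, RY = 10, by the inverse law of cosines:
  cos(∠RDY) = (DR² + DY² - RY²) / (2·DR·DY)
  ∠RDY = 40.16°

Step 6: From DW = 7, DY = 14, WY = 9, by the inverse law of cosines:
  cos(∠WDY) = (DW² + DY² - WY²) / (2·DW·DY)
  ∠WDY = 33.2°

Step 7: From RD = 15, RQ = 9, DQ = 8, by the inverse law of cosines:
  cos(∠DRQ) = (RD² + RQ² - DQ²) / (2·RD·RQ)
  ∠DRQ = 26.32°

Step 8: From RD = 15, RY = 10, DY = 14, by the inverse law of cosines:
  cos(∠DRY) = (RD² + RY² - DY²) / (2·RD·RY)
  ∠DRY = 64.53°

Step 9: From YD = 14, YR = 10, DR = 15, by the inverse law of cosines:
  cos(∠DYR) = (YD² + YR² - DR²) / (2·YD·YR)
  ∠DYR = 75.31°

Step 10: From YD = 14, YW = 9, DW = 7, by the inverse law of cosines:
  cos(∠DYW) = (YD² + YW² - DW²) / (2·YD·YW)
  ∠DYW = 25.21°

Step 11: From WD = 7, WY = 9, DY = 14, by the inverse law of cosines:
  cos(∠DWY) = (WD² + WY² - DY²) / (2·WD·WY)
  ∠DWY = 121.59°

Step 12: From QD = 8, QR = 9, DR = 15, by the inverse law of cosines:
  cos(∠DQR) = (QD² + QR² - DR²) / (2·QD·QR)
  ∠DQR = 123.75°

Step 13: From RA = 14, RY = 10, AY = 6, by the inverse law of cosines:
  cos(∠ARY) = (RA² + RY² - AY²) / (2·RA·RY)
  ∠ARY = 21.79°

Step 14: From YT = 15, YW = 9, TW = 12, by the inverse law of cosines:
  cos(∠TYW) = (YT² + YW² - TW²) / (2·YT·YW)
  ∠TYW = 53.13°

Step 15: From QR = 9, QZ = 5·√10, RZ = 13, by the inverse law of cosines:
  cos(∠RQZ) = (QR² + QZ² - RZ²) / (2·QR·QZ)
  ∠RQZ = 55.3°

Step 16: From AR = 14, AY = 6, RY = 10, by the inverse law of cosines:
  cos(∠RAY) = (AR² + AY² - RY²) / (2·AR·AY)
  ∠RAY = 38.21°

Step 17: From TW = 12, TY = 15, WY = 9, by the inverse law of cosines:
  cos(∠WTY) = (TW² + TY² - WY²) / (2·TW·TY)
  ∠WTY = 36.87°

Step 18: From ZQ = 5·√10, ZR = 13, QR = 9, by the inverse law of cosines:
  cos(∠QZR) = (ZQ² + ZR² - QR²) / (2·ZQ·ZR)
  ∠QZR = 34.7°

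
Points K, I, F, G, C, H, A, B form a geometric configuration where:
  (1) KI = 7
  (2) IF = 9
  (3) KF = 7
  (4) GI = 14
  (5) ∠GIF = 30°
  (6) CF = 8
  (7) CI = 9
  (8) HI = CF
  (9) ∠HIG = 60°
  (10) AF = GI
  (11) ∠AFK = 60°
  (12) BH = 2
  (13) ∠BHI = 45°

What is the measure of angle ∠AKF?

From the given relations: AF = GI = 14.
Step 1: By the law of cosines on triangle KFA: KA² = 7² + 14² − 2·7·14·cos(60°) = 147, so KA = 7·√3.
Step 2: By the inverse law of cosines on triangle AKF: cos(∠AKF) = ((7·√3)² + 7² − 14²) / (2·7·√3·7) = 0/169.74 = 0, so ∠AKF = 90°.

Therefore, the measure of angle ∠AKF = 90°.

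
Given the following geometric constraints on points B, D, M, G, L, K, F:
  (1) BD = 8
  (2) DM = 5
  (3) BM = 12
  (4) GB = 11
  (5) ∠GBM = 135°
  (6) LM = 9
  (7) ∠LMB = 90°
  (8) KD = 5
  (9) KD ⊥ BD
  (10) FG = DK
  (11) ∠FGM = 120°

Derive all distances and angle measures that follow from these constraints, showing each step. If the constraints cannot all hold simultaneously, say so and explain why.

The constraints are consistent.

From the given relations:
  FG = DK = 5

Step 1: From BM = 12, ML = 9, and ∠BML = 90°, by the law of cosines:
  BL² = BM² + ML² - 2·BM·ML·cos(90°) = 144 + 81 - 0 = 225
  BL = 15

Step 2: From BD = 8, DK = 5, and ∠BDK = 90°, by the law of cosines:
  BK² = BD² + DK² - 2·BD·DK·cos(90°) = 64 + 25 - 0 = 89
  BK = √89

Step 3: From MB = 12, BG = 11, and ∠MBG = 135°, by the law of cosines:
  MG² = MB² + BG² - 2·MB·BG·cos(135°) = 144 + 121 + 186.7 = 451.7
  MG ≈ 21.25

Step 4: From BD = 8, BM = 12, DM = 5, by the inverse law of cosines:
  cos(∠DBM) = (BD² + BM² - DM²) / (2·BD·BM)
  ∠DBM = 17.61°

Step 5: From DB = 8, DM = 5, BM = 12, by the inverse law of cosines:
  cos(∠BDM) = (DB² + DM² - BM²) / (2·DB·DM)
  ∠BDM = 133.43°

Step 6: From MB = 12, MD = 5, BD = 8, by the inverse law of cosines:
  cos(∠BMD) = (MB² + MD² - BD²) / (2·MB·MD)
  ∠BMD = 28.96°

Step 7: From MG = 21.25, GF = 5, and ∠MGF = 120°, by the law of cosines:
  MF² = MG² + GF² - 2·MG·GF·cos(120°) = 451.7 + 25 + 106.3 = 582.9
  MF ≈ 24.14

Step 8: From BD = 8, BK = √89, DK = 5, by the inverse law of cosines:
  cos(∠DBK) = (BD² + BK² - DK²) / (2·BD·BK)
  ∠DBK = 32.01°

Step 9: From BL = 15, BM = 12, LM = 9, by the inverse law of cosines:
  cos(∠LBM) = (BL² + BM² - LM²) / (2·BL·BM)
  ∠LBM = 36.87°

Step 10: From MB = 12, MG = 21.25, BG = 11, by the inverse law of cosines:
  cos(∠BMG) = (MB² + MG² - BG²) / (2·MB·MG)
  ∠BMG = 21.47°

Step 11: From GB = 11, GM = 21.25, BM = 12, by the inverse law of cosines:
  cos(∠BGM) = (GB² + GM² - BM²) / (2·GB·GM)
  ∠BGM = 23.53°

Step 12: From LB = 15, LM = 9, BM = 12, by the inverse law of cosines:
  cos(∠BLM) = (LB² + LM² - BM²) / (2·LB·LM)
  ∠BLM = 53.13°

Step 13: From KB = √89, KD = 5, BD = 8, by the inverse law of cosines:
  cos(∠BKD) = (KB² + KD² - BD²) / (2·KB·KD)
  ∠BKD = 57.99°

Step 14: From MF = 24.14, MG = 21.25, FG = 5, by the inverse law of cosines:
  cos(∠FMG) = (MF² + MG² - FG²) / (2·MF·MG)
  ∠FMG = 10.33°

Step 15: From FG = 5, FM = 24.14, GM = 21.25, by the inverse law of cosines:
  cos(∠GFM) = (FG² + FM² - GM²) / (2·FG·FM)
  ∠GFM = 49.67°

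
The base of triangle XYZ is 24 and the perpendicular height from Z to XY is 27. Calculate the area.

Area = (1/2)(24)(27) = 324

324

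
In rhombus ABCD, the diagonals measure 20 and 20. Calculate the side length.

Half-diagonals are 10 and 10. side = sqrt(10^2 + 10^2) = sqrt(200) = 10*sqrt(2)

10*sqrt(2)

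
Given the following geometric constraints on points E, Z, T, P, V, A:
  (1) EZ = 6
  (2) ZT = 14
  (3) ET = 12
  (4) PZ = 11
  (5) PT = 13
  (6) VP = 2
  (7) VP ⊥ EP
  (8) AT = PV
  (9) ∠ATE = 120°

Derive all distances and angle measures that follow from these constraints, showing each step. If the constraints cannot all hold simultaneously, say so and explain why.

The constraints are consistent.

From the given relations:
  AT = PV = 2

Step 1: From ET = 12, TA = 2, and ∠ETA = 120°, by the law of cosines:
  EA² = ET² + TA² - 2·ET·TA·cos(120°) = 144 + 4 + 24 = 172
  EA = 2·√43

Step 2: From ET = 12, EZ = 6, TZ = 14, by the inverse law of cosines:
  cos(∠TEZ) = (ET² + EZ² - TZ²) / (2·ET·EZ)
  ∠TEZ = 96.38°

Step 3: From ZE = 6, ZT = 14, ET = 12, by the inverse law of cosines:
  cos(∠EZT) = (ZE² + ZT² - ET²) / (2·ZE·ZT)
  ∠EZT = 58.41°

Step 4: From ZP = 11, ZT = 14, PT = 13, by the inverse law of cosines:
  cos(∠PZT) = (ZP² + ZT² - PT²) / (2·ZP·ZT)
  ∠PZT = 61.28°

Step 5: From TE = 12, TZ = 14, EZ = 6, by the inverse law of cosines:
  cos(∠ETZ) = (TE² + TZ² - EZ²) / (2·TE·TZ)
  ∠ETZ = 25.21°

Step 6: From TP = 13, TZ = 14, PZ = 11, by the inverse law of cosines:
  cos(∠PTZ) = (TP² + TZ² - PZ²) / (2·TP·TZ)
  ∠PTZ = 47.91°

Step 7: From PT = 13, PZ = 11, TZ = 14, by the inverse law of cosines:
  cos(∠TPZ) = (PT² + PZ² - TZ²) / (2·PT·PZ)
  ∠TPZ = 70.81°

Step 8: From EA = 2·√43, ET = 12, AT = 2, by the inverse law of cosines:
  cos(∠AET) = (EA² + ET² - AT²) / (2·EA·ET)
  ∠AET = 7.59°

Step 9: From AE = 2·√43, AT = 2, ET = 12, by the inverse law of cosines:
  cos(∠EAT) = (AE² + AT² - ET²) / (2·AE·AT)
  ∠EAT = 52.41°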